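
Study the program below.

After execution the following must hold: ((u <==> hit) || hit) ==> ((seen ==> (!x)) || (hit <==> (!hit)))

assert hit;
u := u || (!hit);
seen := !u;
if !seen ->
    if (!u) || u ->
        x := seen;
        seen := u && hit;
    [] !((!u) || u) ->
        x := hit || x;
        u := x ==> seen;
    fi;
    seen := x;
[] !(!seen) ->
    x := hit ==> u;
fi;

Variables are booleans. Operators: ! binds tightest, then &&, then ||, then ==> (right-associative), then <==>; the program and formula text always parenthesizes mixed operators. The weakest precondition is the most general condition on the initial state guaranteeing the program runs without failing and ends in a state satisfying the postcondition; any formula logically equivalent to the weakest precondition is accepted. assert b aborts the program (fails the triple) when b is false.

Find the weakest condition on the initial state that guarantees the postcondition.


Working backward. After the program, ((u <==> hit) || hit) ==> ((seen ==> (!x)) || (hit <==> (!hit))) must hold.
Then branch requires ((u <==> hit) || hit) ==> ((seen ==> (!seen)) || (hit <==> (!hit))); else branch requires ((u <==> hit) || hit) ==> ((seen ==> (!(hit ==> u))) || (hit <==> (!hit))).
Before the if: ((!seen) ==> (((u <==> hit) || hit) ==> ((seen ==> (!seen)) || (hit <==> (!hit))))) && (seen ==> (((u <==> hit) || hit) ==> ((seen ==> (!(hit ==> u))) || (hit <==> (!hit)))))
Before seen := !u: (u ==> (((u <==> hit) || hit) ==> (((!u) ==> u) || (hit <==> (!hit))))) && ((!u) ==> (((u <==> hit) || hit) ==> (((!u) ==> (!(hit ==> u))) || (hit <==> (!hit)))))
Before u := u || (!hit): ((u || (!hit)) ==> ((((u || (!hit)) <==> hit) || hit) ==> (((!(u || (!hit))) ==> (u || (!hit))) || (hit <==> (!hit))))) && ((!(u || (!hit))) ==> ((((u || (!hit)) <==> hit) || hit) ==> (((!(u || (!hit))) ==> (!(hit ==> (u || (!hit))))) || (hit <==> (!hit)))))
Before assert hit: hit && ((u || (!hit)) ==> ((((u || (!hit)) <==> hit) || hit) ==> (((!(u || (!hit))) ==> (u || (!hit))) || (hit <==> (!hit))))) && ((!(u || (!hit))) ==> ((((u || (!hit)) <==> hit) || hit) ==> (((!(u || (!hit))) ==> (!(hit ==> (u || (!hit))))) || (hit <==> (!hit)))))
Answer: WP = hit && ((u || (!hit)) ==> ((((u || (!hit)) <==> hit) || hit) ==> (((!(u || (!hit))) ==> (u || (!hit))) || (hit <==> (!hit))))) && ((!(u || (!hit))) ==> ((((u || (!hit)) <==> hit) || hit) ==> (((!(u || (!hit))) ==> (!(hit ==> (u || (!hit))))) || (hit <==> (!hit)))))


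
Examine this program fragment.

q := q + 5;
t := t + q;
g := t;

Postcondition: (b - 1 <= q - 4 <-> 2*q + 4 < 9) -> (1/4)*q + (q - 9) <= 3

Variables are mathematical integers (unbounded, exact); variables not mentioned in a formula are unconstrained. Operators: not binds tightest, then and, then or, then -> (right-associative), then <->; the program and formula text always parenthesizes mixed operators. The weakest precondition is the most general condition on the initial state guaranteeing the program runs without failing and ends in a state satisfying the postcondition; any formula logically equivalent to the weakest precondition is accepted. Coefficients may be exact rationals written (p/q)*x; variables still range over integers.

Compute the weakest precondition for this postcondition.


Working backward. After the program, the postcondition (b - 1 <= q - 4 <-> 2*q + 4 < 9) -> (1/4)*q + (q - 9) <= 3 must hold; in canonical form it is (b <= q - 3 <-> 2*q < 5) -> (5/4)*q <= 12.
Before g := t: (b <= q - 3 <-> 2*q < 5) -> (5/4)*q <= 12
Before t := t + q: (b <= q - 3 <-> 2*q < 5) -> (5/4)*q <= 12
Before q := q + 5: (b <= q + 2 <-> 2*q < -5) -> (5/4)*q <= 23/4
Answer: WP = (b <= q + 2 <-> 2*q < -5) -> (5/4)*q <= 23/4


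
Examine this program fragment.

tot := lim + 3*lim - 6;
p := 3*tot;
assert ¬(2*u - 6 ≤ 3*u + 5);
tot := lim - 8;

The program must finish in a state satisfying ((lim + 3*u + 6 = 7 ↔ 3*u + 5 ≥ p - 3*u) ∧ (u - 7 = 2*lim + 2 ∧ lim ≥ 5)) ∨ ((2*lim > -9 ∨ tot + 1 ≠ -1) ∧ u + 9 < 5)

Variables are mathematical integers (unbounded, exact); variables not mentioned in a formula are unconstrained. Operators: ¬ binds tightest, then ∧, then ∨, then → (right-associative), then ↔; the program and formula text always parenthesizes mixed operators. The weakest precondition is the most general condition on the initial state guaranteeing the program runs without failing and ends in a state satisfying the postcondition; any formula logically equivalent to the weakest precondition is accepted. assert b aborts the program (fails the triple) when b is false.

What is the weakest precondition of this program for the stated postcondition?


Working backward. After the program, the postcondition ((lim + 3*u + 6 = 7 ↔ 3*u + 5 ≥ p - 3*u) ∧ (u - 7 = 2*lim + 2 ∧ lim ≥ 5)) ∨ ((2*lim > -9 ∨ tot + 1 ≠ -1) ∧ u + 9 < 5) must hold; in canonical form it is ((lim + 3*u = 1 ↔ 6*u ≥ p - 5) ∧ u = 2*lim + 9 ∧ lim ≥ 5) ∨ ((2*lim > -9 ∨ tot ≠ -2) ∧ u < -4).
Before tot := lim - 8: ((lim + 3*u = 1 ↔ 6*u ≥ p - 5) ∧ u = 2*lim + 9 ∧ lim ≥ 5) ∨ ((2*lim > -9 ∨ lim ≠ 6) ∧ u < -4)
Before assert ¬(2*u - 6 ≤ 3*u + 5): (¬(u ≥ -11)) ∧ (((lim + 3*u = 1 ↔ 6*u ≥ p - 5) ∧ u = 2*lim + 9 ∧ lim ≥ 5) ∨ ((2*lim > -9 ∨ lim ≠ 6) ∧ u < -4))
Before p := 3*tot: (¬(u ≥ -11)) ∧ (((lim + 3*u = 1 ↔ 6*u ≥ 3*tot - 5) ∧ u = 2*lim + 9 ∧ lim ≥ 5) ∨ ((2*lim > -9 ∨ lim ≠ 6) ∧ u < -4))
Before tot := lim + 3*lim - 6: (¬(u ≥ -11)) ∧ (((lim + 3*u = 1 ↔ 6*u ≥ 12*lim - 23) ∧ u = 2*lim + 9 ∧ lim ≥ 5) ∨ ((2*lim > -9 ∨ lim ≠ 6) ∧ u < -4))
Answer: WP = (¬(u ≥ -11)) ∧ (((lim + 3*u = 1 ↔ 6*u ≥ 12*lim - 23) ∧ u = 2*lim + 9 ∧ lim ≥ 5) ∨ ((2*lim > -9 ∨ lim ≠ 6) ∧ u < -4))


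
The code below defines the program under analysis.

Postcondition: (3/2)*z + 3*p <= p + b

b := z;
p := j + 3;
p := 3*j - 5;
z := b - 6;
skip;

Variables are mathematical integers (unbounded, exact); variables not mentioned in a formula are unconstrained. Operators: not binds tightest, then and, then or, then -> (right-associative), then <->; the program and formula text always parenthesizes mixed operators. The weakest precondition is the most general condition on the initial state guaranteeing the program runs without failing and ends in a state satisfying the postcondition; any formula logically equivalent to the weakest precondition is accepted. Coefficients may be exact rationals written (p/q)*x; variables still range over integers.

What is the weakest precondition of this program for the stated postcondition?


Working backward. After the program, the postcondition (3/2)*z + 3*p <= p + b must hold; in canonical form it is 2*p + (3/2)*z <= b.
Before skip: 2*p + (3/2)*z <= b
Before z := b - 6: (1/2)*b + 2*p <= 9
Before p := 3*j - 5: (1/2)*b + 6*j <= 19
Before p := j + 3: (1/2)*b + 6*j <= 19
Before b := z: 6*j + (1/2)*z <= 19
Answer: WP = 6*j + (1/2)*z <= 19


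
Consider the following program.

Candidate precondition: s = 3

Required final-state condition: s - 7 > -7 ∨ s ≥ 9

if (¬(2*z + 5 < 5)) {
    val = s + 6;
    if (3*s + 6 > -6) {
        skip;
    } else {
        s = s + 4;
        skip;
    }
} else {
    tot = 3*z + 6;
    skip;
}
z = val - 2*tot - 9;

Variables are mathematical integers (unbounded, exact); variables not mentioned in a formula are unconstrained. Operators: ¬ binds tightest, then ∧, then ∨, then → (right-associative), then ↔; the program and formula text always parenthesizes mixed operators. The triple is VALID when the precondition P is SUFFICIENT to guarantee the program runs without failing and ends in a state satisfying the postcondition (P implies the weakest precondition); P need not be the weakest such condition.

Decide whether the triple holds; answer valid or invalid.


Working backward. After the program, the postcondition s - 7 > -7 ∨ s ≥ 9 must hold; in canonical form it is s > 0 ∨ s ≥ 9.
Before z := val - 2*tot - 9: s > 0 ∨ s ≥ 9
Then branch requires (3*s > -12 → (s > 0 ∨ s ≥ 9)) ∧ ((¬(3*s > -12)) → (s > -4 ∨ s ≥ 5)); else branch requires s > 0 ∨ s ≥ 9.
Before the if: ((¬(2*z < 0)) → ((3*s > -12 → (s > 0 ∨ s ≥ 9)) ∧ ((¬(3*s > -12)) → (s > -4 ∨ s ≥ 5)))) ∧ (2*z < 0 → (s > 0 ∨ s ≥ 9))
The weakest precondition is ((¬(2*z < 0)) → ((3*s > -12 → (s > 0 ∨ s ≥ 9)) ∧ ((¬(3*s > -12)) → (s > -4 ∨ s ≥ 5)))) ∧ (2*z < 0 → (s > 0 ∨ s ≥ 9)).
Check whether s = 3 implies it.
Every state satisfying the precondition satisfies the weakest precondition: the implication holds.
Answer: valid


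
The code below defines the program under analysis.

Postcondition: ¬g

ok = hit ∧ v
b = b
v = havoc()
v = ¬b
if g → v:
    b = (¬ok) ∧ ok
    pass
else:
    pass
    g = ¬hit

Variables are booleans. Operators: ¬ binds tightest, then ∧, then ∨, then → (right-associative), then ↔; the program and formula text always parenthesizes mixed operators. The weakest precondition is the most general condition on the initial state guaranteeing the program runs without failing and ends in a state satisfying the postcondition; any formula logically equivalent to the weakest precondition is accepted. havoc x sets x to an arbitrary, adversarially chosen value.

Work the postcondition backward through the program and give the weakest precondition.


Working backward. After the program, ¬g must hold.
Then branch requires ¬g; else branch requires hit.
Before the if: ((g → v) → (¬g)) ∧ ((¬(g → v)) → hit)
Before v := ¬b: ((g → (¬b)) → (¬g)) ∧ ((¬(g → (¬b))) → hit)
Before havoc v: ((g → (¬b)) → (¬g)) ∧ ((¬(g → (¬b))) → hit)
Before b := b: ((g → (¬b)) → (¬g)) ∧ ((¬(g → (¬b))) → hit)
Before ok := hit ∧ v: ((g → (¬b)) → (¬g)) ∧ ((¬(g → (¬b))) → hit)
Answer: WP = ((g → (¬b)) → (¬g)) ∧ ((¬(g → (¬b))) → hit)


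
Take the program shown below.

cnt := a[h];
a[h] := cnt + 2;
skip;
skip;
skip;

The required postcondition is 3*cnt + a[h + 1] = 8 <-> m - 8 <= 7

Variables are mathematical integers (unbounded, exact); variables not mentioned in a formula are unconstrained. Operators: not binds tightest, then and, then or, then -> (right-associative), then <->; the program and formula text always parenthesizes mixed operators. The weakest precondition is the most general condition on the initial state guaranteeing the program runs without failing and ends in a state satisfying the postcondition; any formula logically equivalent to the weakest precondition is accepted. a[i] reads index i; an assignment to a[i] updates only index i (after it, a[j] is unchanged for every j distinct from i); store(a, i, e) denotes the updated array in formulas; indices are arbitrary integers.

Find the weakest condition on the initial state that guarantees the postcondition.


Working backward. After the program, the postcondition 3*cnt + a[h + 1] = 8 <-> m - 8 <= 7 must hold; in canonical form it is a[h + 1] + 3*cnt = 8 <-> m <= 15.
Before skip: a[h + 1] + 3*cnt = 8 <-> m <= 15
Before skip: a[h + 1] + 3*cnt = 8 <-> m <= 15
Before skip: a[h + 1] + 3*cnt = 8 <-> m <= 15
Before a[h] := cnt + 2: store(a, h, cnt + 2)[h + 1] + 3*cnt = 8 <-> m <= 15
Before cnt := a[h]: 3*a[h] + store(a, h, a[h] + 2)[h + 1] = 8 <-> m <= 15
Answer: WP = 3*a[h] + store(a, h, a[h] + 2)[h + 1] = 8 <-> m <= 15


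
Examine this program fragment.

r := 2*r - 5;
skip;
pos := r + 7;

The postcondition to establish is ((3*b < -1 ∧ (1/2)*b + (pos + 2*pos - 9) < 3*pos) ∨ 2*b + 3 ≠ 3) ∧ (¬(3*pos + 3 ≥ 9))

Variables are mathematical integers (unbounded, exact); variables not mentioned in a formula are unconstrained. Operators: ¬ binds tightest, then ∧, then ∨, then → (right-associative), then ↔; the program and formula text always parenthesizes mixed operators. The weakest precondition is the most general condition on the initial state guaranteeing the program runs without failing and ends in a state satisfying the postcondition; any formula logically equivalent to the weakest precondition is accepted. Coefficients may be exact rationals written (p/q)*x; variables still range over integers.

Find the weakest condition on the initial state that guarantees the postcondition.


Working backward. After the program, the postcondition ((3*b < -1 ∧ (1/2)*b + (pos + 2*pos - 9) < 3*pos) ∨ 2*b + 3 ≠ 3) ∧ (¬(3*pos + 3 ≥ 9)) must hold; in canonical form it is ((3*b < -1 ∧ (1/2)*b < 9) ∨ 2*b ≠ 0) ∧ (¬(3*pos ≥ 6)).
Before pos := r + 7: ((3*b < -1 ∧ (1/2)*b < 9) ∨ 2*b ≠ 0) ∧ (¬(3*r ≥ -15))
Before skip: ((3*b < -1 ∧ (1/2)*b < 9) ∨ 2*b ≠ 0) ∧ (¬(3*r ≥ -15))
Before r := 2*r - 5: ((3*b < -1 ∧ (1/2)*b < 9) ∨ 2*b ≠ 0) ∧ (¬(6*r ≥ 0))
Answer: WP = ((3*b < -1 ∧ (1/2)*b < 9) ∨ 2*b ≠ 0) ∧ (¬(6*r ≥ 0))


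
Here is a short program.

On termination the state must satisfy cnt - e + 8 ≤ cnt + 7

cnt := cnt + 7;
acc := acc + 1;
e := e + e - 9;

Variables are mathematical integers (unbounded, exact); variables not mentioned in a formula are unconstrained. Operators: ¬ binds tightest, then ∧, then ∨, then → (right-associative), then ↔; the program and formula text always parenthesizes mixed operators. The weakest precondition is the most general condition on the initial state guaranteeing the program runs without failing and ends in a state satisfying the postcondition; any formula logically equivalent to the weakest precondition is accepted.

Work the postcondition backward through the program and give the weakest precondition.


Working backward. After the program, the postcondition cnt - e + 8 ≤ cnt + 7 must hold; in canonical form it is e ≥ 1.
Before e := e + e - 9: 2*e ≥ 10
Before acc := acc + 1: 2*e ≥ 10
Before cnt := cnt + 7: 2*e ≥ 10
Answer: WP = 2*e ≥ 10


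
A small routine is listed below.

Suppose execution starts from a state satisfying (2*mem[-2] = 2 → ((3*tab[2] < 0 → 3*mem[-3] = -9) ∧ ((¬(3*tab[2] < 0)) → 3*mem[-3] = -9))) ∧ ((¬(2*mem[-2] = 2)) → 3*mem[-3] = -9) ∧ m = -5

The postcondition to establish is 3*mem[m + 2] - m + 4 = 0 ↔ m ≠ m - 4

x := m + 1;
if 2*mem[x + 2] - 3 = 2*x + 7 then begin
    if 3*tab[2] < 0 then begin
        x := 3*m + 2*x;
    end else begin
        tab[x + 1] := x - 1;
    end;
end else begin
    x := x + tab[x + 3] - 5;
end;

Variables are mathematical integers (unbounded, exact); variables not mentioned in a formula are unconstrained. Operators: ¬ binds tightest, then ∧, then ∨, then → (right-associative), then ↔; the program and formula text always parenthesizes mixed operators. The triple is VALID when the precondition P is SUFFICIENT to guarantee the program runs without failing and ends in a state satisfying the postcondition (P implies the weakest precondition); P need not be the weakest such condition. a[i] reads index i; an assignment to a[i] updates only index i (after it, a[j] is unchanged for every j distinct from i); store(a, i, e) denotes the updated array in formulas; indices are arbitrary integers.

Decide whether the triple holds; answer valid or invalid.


Working backward. After the program, the postcondition 3*mem[m + 2] - m + 4 = 0 ↔ m ≠ m - 4 must hold; in canonical form it is 3*mem[m + 2] = m - 4.
Then branch requires (3*tab[2] < 0 → 3*mem[m + 2] = m - 4) ∧ ((¬(3*tab[2] < 0)) → 3*mem[m + 2] = m - 4); else branch requires 3*mem[m + 2] = m - 4.
Before the if: (2*mem[x + 2] = 2*x + 10 → ((3*tab[2] < 0 → 3*mem[m + 2] = m - 4) ∧ ((¬(3*tab[2] < 0)) → 3*mem[m + 2] = m - 4))) ∧ ((¬(2*mem[x + 2] = 2*x + 10)) → 3*mem[m + 2] = m - 4)
Before x := m + 1: (2*mem[m + 3] = 2*m + 12 → ((3*tab[2] < 0 → 3*mem[m + 2] = m - 4) ∧ ((¬(3*tab[2] < 0)) → 3*mem[m + 2] = m - 4))) ∧ ((¬(2*mem[m + 3] = 2*m + 12)) → 3*mem[m + 2] = m - 4)
The weakest precondition is (2*mem[m + 3] = 2*m + 12 → ((3*tab[2] < 0 → 3*mem[m + 2] = m - 4) ∧ ((¬(3*tab[2] < 0)) → 3*mem[m + 2] = m - 4))) ∧ ((¬(2*mem[m + 3] = 2*m + 12)) → 3*mem[m + 2] = m - 4).
Check whether (2*mem[-2] = 2 → ((3*tab[2] < 0 → 3*mem[-3] = -9) ∧ ((¬(3*tab[2] < 0)) → 3*mem[-3] = -9))) ∧ ((¬(2*mem[-2] = 2)) → 3*mem[-3] = -9) ∧ m = -5 implies it.
Every state satisfying the precondition satisfies the weakest precondition: the implication holds.
Answer: valid


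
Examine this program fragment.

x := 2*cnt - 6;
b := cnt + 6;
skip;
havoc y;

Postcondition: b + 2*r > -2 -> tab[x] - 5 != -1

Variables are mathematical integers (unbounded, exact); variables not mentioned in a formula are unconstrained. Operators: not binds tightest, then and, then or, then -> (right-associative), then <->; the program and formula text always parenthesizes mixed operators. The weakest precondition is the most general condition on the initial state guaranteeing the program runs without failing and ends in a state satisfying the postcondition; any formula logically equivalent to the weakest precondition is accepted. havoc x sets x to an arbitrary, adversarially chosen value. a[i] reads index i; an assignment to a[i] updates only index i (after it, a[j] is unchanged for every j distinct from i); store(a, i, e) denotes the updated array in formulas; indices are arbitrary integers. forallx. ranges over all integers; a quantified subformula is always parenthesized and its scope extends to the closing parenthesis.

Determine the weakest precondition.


Working backward. After the program, the postcondition b + 2*r > -2 -> tab[x] - 5 != -1 must hold; in canonical form it is b + 2*r > -2 -> tab[x] != 4.
Before havoc y: b + 2*r > -2 -> tab[x] != 4
Before skip: b + 2*r > -2 -> tab[x] != 4
Before b := cnt + 6: cnt + 2*r > -8 -> tab[x] != 4
Before x := 2*cnt - 6: cnt + 2*r > -8 -> tab[2*cnt - 6] != 4
Answer: WP = cnt + 2*r > -8 -> tab[2*cnt - 6] != 4


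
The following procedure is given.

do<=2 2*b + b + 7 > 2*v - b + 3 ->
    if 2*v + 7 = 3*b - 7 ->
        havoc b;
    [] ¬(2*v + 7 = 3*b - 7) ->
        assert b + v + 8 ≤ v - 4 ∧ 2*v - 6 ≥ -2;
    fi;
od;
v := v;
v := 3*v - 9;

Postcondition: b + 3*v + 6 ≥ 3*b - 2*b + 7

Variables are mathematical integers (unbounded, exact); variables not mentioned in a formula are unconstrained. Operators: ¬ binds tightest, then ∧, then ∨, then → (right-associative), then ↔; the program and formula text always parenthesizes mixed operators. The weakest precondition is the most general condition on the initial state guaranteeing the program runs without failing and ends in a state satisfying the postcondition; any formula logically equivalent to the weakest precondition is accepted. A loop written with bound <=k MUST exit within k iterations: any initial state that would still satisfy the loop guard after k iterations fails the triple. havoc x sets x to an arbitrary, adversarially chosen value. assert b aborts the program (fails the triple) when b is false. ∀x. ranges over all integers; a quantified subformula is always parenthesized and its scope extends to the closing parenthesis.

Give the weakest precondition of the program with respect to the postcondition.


Working backward. After the program, the postcondition b + 3*v + 6 ≥ 3*b - 2*b + 7 must hold; in canonical form it is 3*v ≥ 1.
Before v := 3*v - 9: 9*v ≥ 28
Before v := v: 9*v ≥ 28
Before the loop (bound <=2), unroll the exhaustion recursion (WP_0 = exit-now case; WP_j = one more guarded iteration, up to j = 2):
  WP_0: (¬(4*b > 2*v - 4)) ∧ 9*v ≥ 28
  WP_1: (4*b > 2*v - 4 → ((2*v = 3*b - 14 → (∀b_1. ((¬(4*b_1 > 2*v - 4)) ∧ 9*v ≥ 28))) ∧ ((¬(2*v = 3*b - 14)) → (b ≤ -12 ∧ 2*v ≥ 4 ∧ (¬(4*b > 2*v - 4)) ∧ 9*v ≥ 28)))) ∧ ((¬(4*b > 2*v - 4)) → 9*v ≥ 28)
  WP_2: (4*b > 2*v - 4 → ((2*v = 3*b - 14 → (∀b_2. ((4*b_2 > 2*v - 4 → ((2*v = 3*b_2 - 14 → (∀b_1. ((¬(4*b_1 > 2*v - 4)) ∧ 9*v ≥ 28))) ∧ ((¬(2*v = 3*b_2 - 14)) → (b_2 ≤ -12 ∧ 2*v ≥ 4 ∧ (¬(4*b_2 > 2*v - 4)) ∧ 9*v ≥ 28)))) ∧ ((¬(4*b_2 > 2*v - 4)) → 9*v ≥ 28)))) ∧ ((¬(2*v = 3*b - 14)) → (b ≤ -12 ∧ 2*v ≥ 4 ∧ (4*b > 2*v - 4 → ((2*v = 3*b - 14 → (∀b_1. ((¬(4*b_1 > 2*v - 4)) ∧ 9*v ≥ 28))) ∧ ((¬(2*v = 3*b - 14)) → (b ≤ -12 ∧ 2*v ≥ 4 ∧ (¬(4*b > 2*v - 4)) ∧ 9*v ≥ 28)))) ∧ ((¬(4*b > 2*v - 4)) → 9*v ≥ 28))))) ∧ ((¬(4*b > 2*v - 4)) → 9*v ≥ 28)
So before the loop: (4*b > 2*v - 4 → ((2*v = 3*b - 14 → (∀b_2. ((4*b_2 > 2*v - 4 → ((2*v = 3*b_2 - 14 → (∀b_1. ((¬(4*b_1 > 2*v - 4)) ∧ 9*v ≥ 28))) ∧ ((¬(2*v = 3*b_2 - 14)) → (b_2 ≤ -12 ∧ 2*v ≥ 4 ∧ (¬(4*b_2 > 2*v - 4)) ∧ 9*v ≥ 28)))) ∧ ((¬(4*b_2 > 2*v - 4)) → 9*v ≥ 28)))) ∧ ((¬(2*v = 3*b - 14)) → (b ≤ -12 ∧ 2*v ≥ 4 ∧ (4*b > 2*v - 4 → ((2*v = 3*b - 14 → (∀b_1. ((¬(4*b_1 > 2*v - 4)) ∧ 9*v ≥ 28))) ∧ ((¬(2*v = 3*b - 14)) → (b ≤ -12 ∧ 2*v ≥ 4 ∧ (¬(4*b > 2*v - 4)) ∧ 9*v ≥ 28)))) ∧ ((¬(4*b > 2*v - 4)) → 9*v ≥ 28))))) ∧ ((¬(4*b > 2*v - 4)) → 9*v ≥ 28)
Answer: WP = (4*b > 2*v - 4 → ((2*v = 3*b - 14 → (∀b_2. ((4*b_2 > 2*v - 4 → ((2*v = 3*b_2 - 14 → (∀b_1. ((¬(4*b_1 > 2*v - 4)) ∧ 9*v ≥ 28))) ∧ ((¬(2*v = 3*b_2 - 14)) → (b_2 ≤ -12 ∧ 2*v ≥ 4 ∧ (¬(4*b_2 > 2*v - 4)) ∧ 9*v ≥ 28)))) ∧ ((¬(4*b_2 > 2*v - 4)) → 9*v ≥ 28)))) ∧ ((¬(2*v = 3*b - 14)) → (b ≤ -12 ∧ 2*v ≥ 4 ∧ (4*b > 2*v - 4 → ((2*v = 3*b - 14 → (∀b_1. ((¬(4*b_1 > 2*v - 4)) ∧ 9*v ≥ 28))) ∧ ((¬(2*v = 3*b - 14)) → (b ≤ -12 ∧ 2*v ≥ 4 ∧ (¬(4*b > 2*v - 4)) ∧ 9*v ≥ 28)))) ∧ ((¬(4*b > 2*v - 4)) → 9*v ≥ 28))))) ∧ ((¬(4*b > 2*v - 4)) → 9*v ≥ 28)


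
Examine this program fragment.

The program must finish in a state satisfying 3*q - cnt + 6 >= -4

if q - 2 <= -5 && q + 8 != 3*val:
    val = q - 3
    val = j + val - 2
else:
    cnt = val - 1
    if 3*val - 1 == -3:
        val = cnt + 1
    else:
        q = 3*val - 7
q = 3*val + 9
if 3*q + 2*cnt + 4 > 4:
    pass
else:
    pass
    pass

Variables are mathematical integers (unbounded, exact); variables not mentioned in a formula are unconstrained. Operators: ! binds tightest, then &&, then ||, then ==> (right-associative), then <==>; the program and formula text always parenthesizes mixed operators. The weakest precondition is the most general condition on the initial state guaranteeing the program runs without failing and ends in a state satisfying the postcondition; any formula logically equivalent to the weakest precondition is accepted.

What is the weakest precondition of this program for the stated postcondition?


Working backward. After the program, the postcondition 3*q - cnt + 6 >= -4 must hold; in canonical form it is 3*q >= cnt - 10.
Then branch requires 3*q >= cnt - 10; else branch requires 3*q >= cnt - 10.
Before the if: (2*cnt + 3*q > 0 ==> 3*q >= cnt - 10) && ((!(2*cnt + 3*q > 0)) ==> 3*q >= cnt - 10)
Before q := 3*val + 9: (2*cnt + 9*val > -27 ==> 9*val >= cnt - 37) && ((!(2*cnt + 9*val > -27)) ==> 9*val >= cnt - 37)
Then branch requires (2*cnt + 9*j + 9*q > 18 ==> 9*j + 9*q >= cnt + 8) && ((!(2*cnt + 9*j + 9*q > 18)) ==> 9*j + 9*q >= cnt + 8); else branch requires (3*val == -2 ==> ((11*val > -25 ==> 8*val >= -38) && ((!(11*val > -25)) ==> 8*val >= -38))) && ((!(3*val == -2)) ==> ((11*val > -25 ==> 8*val >= -38) && ((!(11*val > -25)) ==> 8*val >= -38))).
Before the if: ((q <= -3 && q != 3*val - 8) ==> ((2*cnt + 9*j + 9*q > 18 ==> 9*j + 9*q >= cnt + 8) && ((!(2*cnt + 9*j + 9*q > 18)) ==> 9*j + 9*q >= cnt + 8))) && ((!(q <= -3 && q != 3*val - 8)) ==> ((3*val == -2 ==> ((11*val > -25 ==> 8*val >= -38) && ((!(11*val > -25)) ==> 8*val >= -38))) && ((!(3*val == -2)) ==> ((11*val > -25 ==> 8*val >= -38) && ((!(11*val > -25)) ==> 8*val >= -38)))))
Answer: WP = ((q <= -3 && q != 3*val - 8) ==> ((2*cnt + 9*j + 9*q > 18 ==> 9*j + 9*q >= cnt + 8) && ((!(2*cnt + 9*j + 9*q > 18)) ==> 9*j + 9*q >= cnt + 8))) && ((!(q <= -3 && q != 3*val - 8)) ==> ((3*val == -2 ==> ((11*val > -25 ==> 8*val >= -38) && ((!(11*val > -25)) ==> 8*val >= -38))) && ((!(3*val == -2)) ==> ((11*val > -25 ==> 8*val >= -38) && ((!(11*val > -25)) ==> 8*val >= -38)))))


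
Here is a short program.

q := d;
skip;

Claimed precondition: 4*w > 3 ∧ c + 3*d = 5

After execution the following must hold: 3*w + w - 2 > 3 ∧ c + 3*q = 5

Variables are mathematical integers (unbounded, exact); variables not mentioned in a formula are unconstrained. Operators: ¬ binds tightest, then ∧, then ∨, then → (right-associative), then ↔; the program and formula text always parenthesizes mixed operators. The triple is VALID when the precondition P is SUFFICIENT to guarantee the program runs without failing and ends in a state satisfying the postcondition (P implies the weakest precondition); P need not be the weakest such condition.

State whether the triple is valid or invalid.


Working backward. After the program, the postcondition 3*w + w - 2 > 3 ∧ c + 3*q = 5 must hold; in canonical form it is 4*w > 5 ∧ c + 3*q = 5.
Before skip: 4*w > 5 ∧ c + 3*q = 5
Before q := d: 4*w > 5 ∧ c + 3*d = 5
The weakest precondition is 4*w > 5 ∧ c + 3*d = 5.
Check whether 4*w > 3 ∧ c + 3*d = 5 implies it.
Countermodel: at the initial state c = 5, d = 0, w = 1, the precondition holds but the weakest precondition fails.
Answer: invalid


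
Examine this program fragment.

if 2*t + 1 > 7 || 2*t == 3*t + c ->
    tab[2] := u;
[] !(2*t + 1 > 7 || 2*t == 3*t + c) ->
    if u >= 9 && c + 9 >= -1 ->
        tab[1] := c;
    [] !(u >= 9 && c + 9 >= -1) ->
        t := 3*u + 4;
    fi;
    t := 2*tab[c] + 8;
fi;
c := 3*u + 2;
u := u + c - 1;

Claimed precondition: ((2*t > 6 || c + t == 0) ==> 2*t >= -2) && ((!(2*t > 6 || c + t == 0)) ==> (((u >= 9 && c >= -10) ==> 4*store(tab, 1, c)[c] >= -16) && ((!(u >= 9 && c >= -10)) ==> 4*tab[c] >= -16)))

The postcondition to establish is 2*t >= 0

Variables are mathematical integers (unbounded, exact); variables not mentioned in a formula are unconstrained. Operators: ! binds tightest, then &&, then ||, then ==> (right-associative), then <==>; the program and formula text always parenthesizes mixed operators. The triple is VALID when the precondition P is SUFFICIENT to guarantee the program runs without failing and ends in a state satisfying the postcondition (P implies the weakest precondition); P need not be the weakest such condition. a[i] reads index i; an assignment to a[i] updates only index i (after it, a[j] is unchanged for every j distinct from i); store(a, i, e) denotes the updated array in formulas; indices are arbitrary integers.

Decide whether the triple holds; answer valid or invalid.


Working backward. After the program, 2*t >= 0 must hold.
Before u := u + c - 1: 2*t >= 0
Before c := 3*u + 2: 2*t >= 0
Then branch requires 2*t >= 0; else branch requires ((u >= 9 && c >= -10) ==> 4*store(tab, 1, c)[c] >= -16) && ((!(u >= 9 && c >= -10)) ==> 4*tab[c] >= -16).
Before the if: ((2*t > 6 || c + t == 0) ==> 2*t >= 0) && ((!(2*t > 6 || c + t == 0)) ==> (((u >= 9 && c >= -10) ==> 4*store(tab, 1, c)[c] >= -16) && ((!(u >= 9 && c >= -10)) ==> 4*tab[c] >= -16)))
The weakest precondition is ((2*t > 6 || c + t == 0) ==> 2*t >= 0) && ((!(2*t > 6 || c + t == 0)) ==> (((u >= 9 && c >= -10) ==> 4*store(tab, 1, c)[c] >= -16) && ((!(u >= 9 && c >= -10)) ==> 4*tab[c] >= -16))).
Check whether ((2*t > 6 || c + t == 0) ==> 2*t >= -2) && ((!(2*t > 6 || c + t == 0)) ==> (((u >= 9 && c >= -10) ==> 4*store(tab, 1, c)[c] >= -16) && ((!(u >= 9 && c >= -10)) ==> 4*tab[c] >= -16))) implies it.
Countermodel: at the initial state c = 1, t = -1, tab = {[1] = 2, elsewhere 2}, u = 8, the precondition holds but the weakest precondition fails.
Answer: invalid


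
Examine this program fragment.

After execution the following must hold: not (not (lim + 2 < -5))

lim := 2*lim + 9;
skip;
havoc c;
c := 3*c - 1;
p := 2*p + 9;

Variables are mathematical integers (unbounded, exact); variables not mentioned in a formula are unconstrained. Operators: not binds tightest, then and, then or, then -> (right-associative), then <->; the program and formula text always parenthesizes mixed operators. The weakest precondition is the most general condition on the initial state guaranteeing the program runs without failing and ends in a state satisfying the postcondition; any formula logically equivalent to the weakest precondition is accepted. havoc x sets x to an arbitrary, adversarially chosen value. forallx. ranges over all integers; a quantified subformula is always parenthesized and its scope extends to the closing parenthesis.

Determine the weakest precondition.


Working backward. After the program, the postcondition not (not (lim + 2 < -5)) must hold; in canonical form it is lim < -7.
Before p := 2*p + 9: lim < -7
Before c := 3*c - 1: lim < -7
Before havoc c: lim < -7
Before skip: lim < -7
Before lim := 2*lim + 9: 2*lim < -16
Answer: WP = 2*lim < -16


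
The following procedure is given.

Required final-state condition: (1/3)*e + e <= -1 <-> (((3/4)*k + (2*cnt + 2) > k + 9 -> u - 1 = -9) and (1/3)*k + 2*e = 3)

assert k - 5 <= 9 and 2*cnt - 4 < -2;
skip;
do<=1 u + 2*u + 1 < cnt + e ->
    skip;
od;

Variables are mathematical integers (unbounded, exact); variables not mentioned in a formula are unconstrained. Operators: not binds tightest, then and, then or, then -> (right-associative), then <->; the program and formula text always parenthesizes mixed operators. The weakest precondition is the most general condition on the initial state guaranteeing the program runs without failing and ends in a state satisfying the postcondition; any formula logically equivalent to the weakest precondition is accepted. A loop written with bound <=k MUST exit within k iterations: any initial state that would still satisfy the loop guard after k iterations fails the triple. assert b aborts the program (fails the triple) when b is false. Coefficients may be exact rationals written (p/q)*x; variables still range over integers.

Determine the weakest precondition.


Working backward. After the program, the postcondition (1/3)*e + e <= -1 <-> (((3/4)*k + (2*cnt + 2) > k + 9 -> u - 1 = -9) and (1/3)*k + 2*e = 3) must hold; in canonical form it is (4/3)*e <= -1 <-> ((2*cnt > (1/4)*k + 7 -> u = -8) and 2*e + (1/3)*k = 3).
Before the loop (bound <=1), unroll the exhaustion recursion (WP_0 = exit-now case; WP_j = one more guarded iteration, up to j = 1):
  WP_0: (not (3*u < cnt + e - 1)) and ((4/3)*e <= -1 <-> ((2*cnt > (1/4)*k + 7 -> u = -8) and 2*e + (1/3)*k = 3))
  WP_1: (3*u < cnt + e - 1 -> ((not (3*u < cnt + e - 1)) and ((4/3)*e <= -1 <-> ((2*cnt > (1/4)*k + 7 -> u = -8) and 2*e + (1/3)*k = 3)))) and ((not (3*u < cnt + e - 1)) -> ((4/3)*e <= -1 <-> ((2*cnt > (1/4)*k + 7 -> u = -8) and 2*e + (1/3)*k = 3)))
So before the loop: (3*u < cnt + e - 1 -> ((not (3*u < cnt + e - 1)) and ((4/3)*e <= -1 <-> ((2*cnt > (1/4)*k + 7 -> u = -8) and 2*e + (1/3)*k = 3)))) and ((not (3*u < cnt + e - 1)) -> ((4/3)*e <= -1 <-> ((2*cnt > (1/4)*k + 7 -> u = -8) and 2*e + (1/3)*k = 3)))
Before skip: (3*u < cnt + e - 1 -> ((not (3*u < cnt + e - 1)) and ((4/3)*e <= -1 <-> ((2*cnt > (1/4)*k + 7 -> u = -8) and 2*e + (1/3)*k = 3)))) and ((not (3*u < cnt + e - 1)) -> ((4/3)*e <= -1 <-> ((2*cnt > (1/4)*k + 7 -> u = -8) and 2*e + (1/3)*k = 3)))
Before assert k - 5 <= 9 and 2*cnt - 4 < -2: k <= 14 and 2*cnt < 2 and (3*u < cnt + e - 1 -> ((not (3*u < cnt + e - 1)) and ((4/3)*e <= -1 <-> ((2*cnt > (1/4)*k + 7 -> u = -8) and 2*e + (1/3)*k = 3)))) and ((not (3*u < cnt + e - 1)) -> ((4/3)*e <= -1 <-> ((2*cnt > (1/4)*k + 7 -> u = -8) and 2*e + (1/3)*k = 3)))
Answer: WP = k <= 14 and 2*cnt < 2 and (3*u < cnt + e - 1 -> ((not (3*u < cnt + e - 1)) and ((4/3)*e <= -1 <-> ((2*cnt > (1/4)*k + 7 -> u = -8) and 2*e + (1/3)*k = 3)))) and ((not (3*u < cnt + e - 1)) -> ((4/3)*e <= -1 <-> ((2*cnt > (1/4)*k + 7 -> u = -8) and 2*e + (1/3)*k = 3)))


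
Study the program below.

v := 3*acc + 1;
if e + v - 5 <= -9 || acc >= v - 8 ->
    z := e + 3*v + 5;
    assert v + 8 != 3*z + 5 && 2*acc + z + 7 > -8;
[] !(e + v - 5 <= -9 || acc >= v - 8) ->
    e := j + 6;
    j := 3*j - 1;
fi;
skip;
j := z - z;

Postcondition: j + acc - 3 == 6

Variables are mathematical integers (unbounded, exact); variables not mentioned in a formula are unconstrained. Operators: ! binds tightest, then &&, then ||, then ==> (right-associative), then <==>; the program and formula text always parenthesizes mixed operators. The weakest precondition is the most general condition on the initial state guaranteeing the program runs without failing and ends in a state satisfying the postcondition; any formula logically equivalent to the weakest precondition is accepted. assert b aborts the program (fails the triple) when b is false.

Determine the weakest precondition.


Working backward. After the program, the postcondition j + acc - 3 == 6 must hold; in canonical form it is acc + j == 9.
Before j := z - z: acc == 9
Before skip: acc == 9
Then branch requires 3*e + 8*v != -12 && 2*acc + e + 3*v > -20 && acc == 9; else branch requires acc == 9.
Before the if: ((e + v <= -4 || acc >= v - 8) ==> (3*e + 8*v != -12 && 2*acc + e + 3*v > -20 && acc == 9)) && ((!(e + v <= -4 || acc >= v - 8)) ==> acc == 9)
Before v := 3*acc + 1: ((3*acc + e <= -5 || 2*acc <= 7) ==> (24*acc + 3*e != -20 && 11*acc + e > -23 && acc == 9)) && ((!(3*acc + e <= -5 || 2*acc <= 7)) ==> acc == 9)
Answer: WP = ((3*acc + e <= -5 || 2*acc <= 7) ==> (24*acc + 3*e != -20 && 11*acc + e > -23 && acc == 9)) && ((!(3*acc + e <= -5 || 2*acc <= 7)) ==> acc == 9)


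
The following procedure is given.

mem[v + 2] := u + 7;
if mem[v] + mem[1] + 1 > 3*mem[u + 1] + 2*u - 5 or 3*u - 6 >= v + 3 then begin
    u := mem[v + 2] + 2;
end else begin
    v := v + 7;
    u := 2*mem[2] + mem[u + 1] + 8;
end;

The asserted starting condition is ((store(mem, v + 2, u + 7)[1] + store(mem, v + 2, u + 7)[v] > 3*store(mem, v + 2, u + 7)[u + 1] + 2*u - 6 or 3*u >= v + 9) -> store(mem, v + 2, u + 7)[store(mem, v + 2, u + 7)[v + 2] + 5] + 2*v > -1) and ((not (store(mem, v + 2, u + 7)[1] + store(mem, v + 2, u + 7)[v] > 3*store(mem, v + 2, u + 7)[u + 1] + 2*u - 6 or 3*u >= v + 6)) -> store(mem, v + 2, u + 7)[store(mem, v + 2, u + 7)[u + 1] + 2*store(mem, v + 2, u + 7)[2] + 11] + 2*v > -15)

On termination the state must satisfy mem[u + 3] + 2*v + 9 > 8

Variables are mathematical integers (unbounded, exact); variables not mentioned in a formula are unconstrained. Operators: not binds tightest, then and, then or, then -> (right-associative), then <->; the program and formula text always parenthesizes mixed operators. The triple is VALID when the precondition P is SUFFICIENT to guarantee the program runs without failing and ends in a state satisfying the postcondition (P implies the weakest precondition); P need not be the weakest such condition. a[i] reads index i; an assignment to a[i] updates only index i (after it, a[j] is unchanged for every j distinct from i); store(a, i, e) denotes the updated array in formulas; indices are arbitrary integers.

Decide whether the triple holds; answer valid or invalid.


Working backward. After the program, the postcondition mem[u + 3] + 2*v + 9 > 8 must hold; in canonical form it is mem[u + 3] + 2*v > -1.
Then branch requires mem[mem[v + 2] + 5] + 2*v > -1; else branch requires mem[mem[u + 1] + 2*mem[2] + 11] + 2*v > -15.
Before the if: ((mem[1] + mem[v] > 3*mem[u + 1] + 2*u - 6 or 3*u >= v + 9) -> mem[mem[v + 2] + 5] + 2*v > -1) and ((not (mem[1] + mem[v] > 3*mem[u + 1] + 2*u - 6 or 3*u >= v + 9)) -> mem[mem[u + 1] + 2*mem[2] + 11] + 2*v > -15)
Before mem[v + 2] := u + 7: ((store(mem, v + 2, u + 7)[1] + store(mem, v + 2, u + 7)[v] > 3*store(mem, v + 2, u + 7)[u + 1] + 2*u - 6 or 3*u >= v + 9) -> store(mem, v + 2, u + 7)[store(mem, v + 2, u + 7)[v + 2] + 5] + 2*v > -1) and ((not (store(mem, v + 2, u + 7)[1] + store(mem, v + 2, u + 7)[v] > 3*store(mem, v + 2, u + 7)[u + 1] + 2*u - 6 or 3*u >= v + 9)) -> store(mem, v + 2, u + 7)[store(mem, v + 2, u + 7)[u + 1] + 2*store(mem, v + 2, u + 7)[2] + 11] + 2*v > -15)
The weakest precondition is ((store(mem, v + 2, u + 7)[1] + store(mem, v + 2, u + 7)[v] > 3*store(mem, v + 2, u + 7)[u + 1] + 2*u - 6 or 3*u >= v + 9) -> store(mem, v + 2, u + 7)[store(mem, v + 2, u + 7)[v + 2] + 5] + 2*v > -1) and ((not (store(mem, v + 2, u + 7)[1] + store(mem, v + 2, u + 7)[v] > 3*store(mem, v + 2, u + 7)[u + 1] + 2*u - 6 or 3*u >= v + 9)) -> store(mem, v + 2, u + 7)[store(mem, v + 2, u + 7)[u + 1] + 2*store(mem, v + 2, u + 7)[2] + 11] + 2*v > -15).
Check whether ((store(mem, v + 2, u + 7)[1] + store(mem, v + 2, u + 7)[v] > 3*store(mem, v + 2, u + 7)[u + 1] + 2*u - 6 or 3*u >= v + 9) -> store(mem, v + 2, u + 7)[store(mem, v + 2, u + 7)[v + 2] + 5] + 2*v > -1) and ((not (store(mem, v + 2, u + 7)[1] + store(mem, v + 2, u + 7)[v] > 3*store(mem, v + 2, u + 7)[u + 1] + 2*u - 6 or 3*u >= v + 6)) -> store(mem, v + 2, u + 7)[store(mem, v + 2, u + 7)[u + 1] + 2*store(mem, v + 2, u + 7)[2] + 11] + 2*v > -15) implies it.
Countermodel: at the initial state mem = {[1] = 78662, [2] = 0, [3] = 11794, [4] = 30152, [5] = 9, [15] = 9, [30163] = -21, elsewhere 9}, u = 3, v = 3, the precondition holds but the weakest precondition fails.
Answer: invalid


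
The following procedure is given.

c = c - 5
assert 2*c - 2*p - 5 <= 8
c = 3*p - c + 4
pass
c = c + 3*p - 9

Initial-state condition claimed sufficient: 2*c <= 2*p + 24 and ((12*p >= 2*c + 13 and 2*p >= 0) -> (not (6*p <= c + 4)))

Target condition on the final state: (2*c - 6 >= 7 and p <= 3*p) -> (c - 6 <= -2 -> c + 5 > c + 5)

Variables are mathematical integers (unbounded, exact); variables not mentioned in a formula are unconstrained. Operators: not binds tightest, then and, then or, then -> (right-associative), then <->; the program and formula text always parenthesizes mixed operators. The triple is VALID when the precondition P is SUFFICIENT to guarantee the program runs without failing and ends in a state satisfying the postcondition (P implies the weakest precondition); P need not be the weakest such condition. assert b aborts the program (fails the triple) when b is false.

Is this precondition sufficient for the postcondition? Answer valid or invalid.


Working backward. After the program, the postcondition (2*c - 6 >= 7 and p <= 3*p) -> (c - 6 <= -2 -> c + 5 > c + 5) must hold; in canonical form it is (2*c >= 13 and 2*p >= 0) -> (not (c <= 4)).
Before c := c + 3*p - 9: (2*c + 6*p >= 31 and 2*p >= 0) -> (not (c + 3*p <= 13))
Before skip: (2*c + 6*p >= 31 and 2*p >= 0) -> (not (c + 3*p <= 13))
Before c := 3*p - c + 4: (12*p >= 2*c + 23 and 2*p >= 0) -> (not (6*p <= c + 9))
Before assert 2*c - 2*p - 5 <= 8: 2*c <= 2*p + 13 and ((12*p >= 2*c + 23 and 2*p >= 0) -> (not (6*p <= c + 9)))
Before c := c - 5: 2*c <= 2*p + 23 and ((12*p >= 2*c + 13 and 2*p >= 0) -> (not (6*p <= c + 4)))
The weakest precondition is 2*c <= 2*p + 23 and ((12*p >= 2*c + 13 and 2*p >= 0) -> (not (6*p <= c + 4))).
Check whether 2*c <= 2*p + 24 and ((12*p >= 2*c + 13 and 2*p >= 0) -> (not (6*p <= c + 4))) implies it.
Countermodel: at the initial state c = 11, p = -1, the precondition holds but the weakest precondition fails.
Answer: invalid


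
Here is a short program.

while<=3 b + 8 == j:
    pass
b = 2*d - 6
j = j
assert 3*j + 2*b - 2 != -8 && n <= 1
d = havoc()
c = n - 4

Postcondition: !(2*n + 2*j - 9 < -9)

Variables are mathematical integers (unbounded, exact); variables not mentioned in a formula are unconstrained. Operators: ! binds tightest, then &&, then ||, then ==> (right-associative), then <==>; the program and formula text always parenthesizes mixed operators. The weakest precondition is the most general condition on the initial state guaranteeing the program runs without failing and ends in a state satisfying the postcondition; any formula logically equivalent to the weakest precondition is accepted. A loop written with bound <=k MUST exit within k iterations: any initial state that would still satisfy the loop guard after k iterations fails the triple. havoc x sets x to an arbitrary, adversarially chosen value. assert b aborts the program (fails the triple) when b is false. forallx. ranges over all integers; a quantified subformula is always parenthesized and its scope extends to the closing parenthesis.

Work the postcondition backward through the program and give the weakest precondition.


Working backward. After the program, the postcondition !(2*n + 2*j - 9 < -9) must hold; in canonical form it is !(2*j + 2*n < 0).
Before c := n - 4: !(2*j + 2*n < 0)
Before havoc d: !(2*j + 2*n < 0)
Before assert 3*j + 2*b - 2 != -8 && n <= 1: 2*b + 3*j != -6 && n <= 1 && (!(2*j + 2*n < 0))
Before j := j: 2*b + 3*j != -6 && n <= 1 && (!(2*j + 2*n < 0))
Before b := 2*d - 6: 4*d + 3*j != 6 && n <= 1 && (!(2*j + 2*n < 0))
Before the loop (bound <=3), unroll the exhaustion recursion (WP_0 = exit-now case; WP_j = one more guarded iteration, up to j = 3):
  WP_0: (!(b == j - 8)) && 4*d + 3*j != 6 && n <= 1 && (!(2*j + 2*n < 0))
  WP_1: (b == j - 8 ==> ((!(b == j - 8)) && 4*d + 3*j != 6 && n <= 1 && (!(2*j + 2*n < 0)))) && ((!(b == j - 8)) ==> (4*d + 3*j != 6 && n <= 1 && (!(2*j + 2*n < 0))))
  WP_2: (b == j - 8 ==> ((b == j - 8 ==> ((!(b == j - 8)) && 4*d + 3*j != 6 && n <= 1 && (!(2*j + 2*n < 0)))) && ((!(b == j - 8)) ==> (4*d + 3*j != 6 && n <= 1 && (!(2*j + 2*n < 0)))))) && ((!(b == j - 8)) ==> (4*d + 3*j != 6 && n <= 1 && (!(2*j + 2*n < 0))))
  WP_3: (b == j - 8 ==> ((b == j - 8 ==> ((b == j - 8 ==> ((!(b == j - 8)) && 4*d + 3*j != 6 && n <= 1 && (!(2*j + 2*n < 0)))) && ((!(b == j - 8)) ==> (4*d + 3*j != 6 && n <= 1 && (!(2*j + 2*n < 0)))))) && ((!(b == j - 8)) ==> (4*d + 3*j != 6 && n <= 1 && (!(2*j + 2*n < 0)))))) && ((!(b == j - 8)) ==> (4*d + 3*j != 6 && n <= 1 && (!(2*j + 2*n < 0))))
So before the loop: (b == j - 8 ==> ((b == j - 8 ==> ((b == j - 8 ==> ((!(b == j - 8)) && 4*d + 3*j != 6 && n <= 1 && (!(2*j + 2*n < 0)))) && ((!(b == j - 8)) ==> (4*d + 3*j != 6 && n <= 1 && (!(2*j + 2*n < 0)))))) && ((!(b == j - 8)) ==> (4*d + 3*j != 6 && n <= 1 && (!(2*j + 2*n < 0)))))) && ((!(b == j - 8)) ==> (4*d + 3*j != 6 && n <= 1 && (!(2*j + 2*n < 0))))
Answer: WP = (b == j - 8 ==> ((b == j - 8 ==> ((b == j - 8 ==> ((!(b == j - 8)) && 4*d + 3*j != 6 && n <= 1 && (!(2*j + 2*n < 0)))) && ((!(b == j - 8)) ==> (4*d + 3*j != 6 && n <= 1 && (!(2*j + 2*n < 0)))))) && ((!(b == j - 8)) ==> (4*d + 3*j != 6 && n <= 1 && (!(2*j + 2*n < 0)))))) && ((!(b == j - 8)) ==> (4*d + 3*j != 6 && n <= 1 && (!(2*j + 2*n < 0))))
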